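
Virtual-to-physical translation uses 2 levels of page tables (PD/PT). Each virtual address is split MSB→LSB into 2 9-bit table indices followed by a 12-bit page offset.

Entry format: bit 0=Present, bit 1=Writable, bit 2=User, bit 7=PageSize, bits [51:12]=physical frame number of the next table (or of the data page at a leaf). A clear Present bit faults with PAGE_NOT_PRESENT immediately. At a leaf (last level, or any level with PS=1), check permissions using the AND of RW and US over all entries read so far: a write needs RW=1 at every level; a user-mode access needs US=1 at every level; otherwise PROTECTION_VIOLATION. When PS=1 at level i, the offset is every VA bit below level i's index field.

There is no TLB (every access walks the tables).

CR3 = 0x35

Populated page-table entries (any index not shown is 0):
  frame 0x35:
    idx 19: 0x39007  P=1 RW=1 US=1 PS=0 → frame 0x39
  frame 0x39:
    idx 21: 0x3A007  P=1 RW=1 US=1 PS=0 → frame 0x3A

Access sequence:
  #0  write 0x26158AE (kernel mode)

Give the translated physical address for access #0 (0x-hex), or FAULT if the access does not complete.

Trace:
#0 VA=0x26158AE (w,kernel):
  lvl0: tbl 0x35, slot 19 ⇒ 0x39007 (P1/RW1/US1/PS0)
  lvl1: tbl 0x39, slot 21 ⇒ 0x3A007 (P1/RW1/US1/PS0)
  ✓ 0x3A8AE  — 2 lookups

Access #0 PA: 0x3A8AE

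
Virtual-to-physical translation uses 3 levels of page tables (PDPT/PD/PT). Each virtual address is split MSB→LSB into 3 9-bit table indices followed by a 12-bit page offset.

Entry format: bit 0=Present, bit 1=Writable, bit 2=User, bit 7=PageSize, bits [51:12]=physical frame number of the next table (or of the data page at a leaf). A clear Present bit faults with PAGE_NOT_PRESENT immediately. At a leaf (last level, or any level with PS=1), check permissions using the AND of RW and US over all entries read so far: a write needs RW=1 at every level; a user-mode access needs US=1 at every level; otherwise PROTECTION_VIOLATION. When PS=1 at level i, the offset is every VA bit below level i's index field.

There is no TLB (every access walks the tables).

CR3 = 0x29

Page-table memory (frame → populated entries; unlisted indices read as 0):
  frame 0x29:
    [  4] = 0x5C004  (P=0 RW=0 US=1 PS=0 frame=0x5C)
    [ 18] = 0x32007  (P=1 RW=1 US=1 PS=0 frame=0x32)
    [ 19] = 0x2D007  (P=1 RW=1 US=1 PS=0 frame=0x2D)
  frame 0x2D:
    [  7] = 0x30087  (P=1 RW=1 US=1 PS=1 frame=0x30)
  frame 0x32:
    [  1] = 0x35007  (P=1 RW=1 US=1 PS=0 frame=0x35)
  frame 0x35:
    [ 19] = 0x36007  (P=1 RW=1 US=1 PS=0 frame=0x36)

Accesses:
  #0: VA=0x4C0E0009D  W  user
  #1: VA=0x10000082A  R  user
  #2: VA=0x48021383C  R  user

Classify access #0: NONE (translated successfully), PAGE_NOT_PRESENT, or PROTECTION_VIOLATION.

Trace:
#0 VA=0x4C0E0009D (w,user):
  L0 @0x29[19] → 0x2D007  P=1,RW=1,US=1,PS=0
  L1 @0x2D[7] → 0x30087  P=1,RW=1,US=1,PS=1
  ⇒ phys 0x3009D (huge @L1)  [2 reads]
#1 VA=0x10000082A (r,user):
  L0 @0x29[4] → 0x5C004  P=0,RW=0,US=1,PS=0
  ✗ PAGE_NOT_PRESENT  [1 reads]
#2 VA=0x48021383C (r,user):
  L0 @0x29[18] → 0x32007  P=1,RW=1,US=1,PS=0
  L1 @0x32[1] → 0x35007  P=1,RW=1,US=1,PS=0
  L2 @0x35[19] → 0x36007  P=1,RW=1,US=1,PS=0
  ⇒ phys 0x3683C  [3 reads]

Access #0 fault: NONE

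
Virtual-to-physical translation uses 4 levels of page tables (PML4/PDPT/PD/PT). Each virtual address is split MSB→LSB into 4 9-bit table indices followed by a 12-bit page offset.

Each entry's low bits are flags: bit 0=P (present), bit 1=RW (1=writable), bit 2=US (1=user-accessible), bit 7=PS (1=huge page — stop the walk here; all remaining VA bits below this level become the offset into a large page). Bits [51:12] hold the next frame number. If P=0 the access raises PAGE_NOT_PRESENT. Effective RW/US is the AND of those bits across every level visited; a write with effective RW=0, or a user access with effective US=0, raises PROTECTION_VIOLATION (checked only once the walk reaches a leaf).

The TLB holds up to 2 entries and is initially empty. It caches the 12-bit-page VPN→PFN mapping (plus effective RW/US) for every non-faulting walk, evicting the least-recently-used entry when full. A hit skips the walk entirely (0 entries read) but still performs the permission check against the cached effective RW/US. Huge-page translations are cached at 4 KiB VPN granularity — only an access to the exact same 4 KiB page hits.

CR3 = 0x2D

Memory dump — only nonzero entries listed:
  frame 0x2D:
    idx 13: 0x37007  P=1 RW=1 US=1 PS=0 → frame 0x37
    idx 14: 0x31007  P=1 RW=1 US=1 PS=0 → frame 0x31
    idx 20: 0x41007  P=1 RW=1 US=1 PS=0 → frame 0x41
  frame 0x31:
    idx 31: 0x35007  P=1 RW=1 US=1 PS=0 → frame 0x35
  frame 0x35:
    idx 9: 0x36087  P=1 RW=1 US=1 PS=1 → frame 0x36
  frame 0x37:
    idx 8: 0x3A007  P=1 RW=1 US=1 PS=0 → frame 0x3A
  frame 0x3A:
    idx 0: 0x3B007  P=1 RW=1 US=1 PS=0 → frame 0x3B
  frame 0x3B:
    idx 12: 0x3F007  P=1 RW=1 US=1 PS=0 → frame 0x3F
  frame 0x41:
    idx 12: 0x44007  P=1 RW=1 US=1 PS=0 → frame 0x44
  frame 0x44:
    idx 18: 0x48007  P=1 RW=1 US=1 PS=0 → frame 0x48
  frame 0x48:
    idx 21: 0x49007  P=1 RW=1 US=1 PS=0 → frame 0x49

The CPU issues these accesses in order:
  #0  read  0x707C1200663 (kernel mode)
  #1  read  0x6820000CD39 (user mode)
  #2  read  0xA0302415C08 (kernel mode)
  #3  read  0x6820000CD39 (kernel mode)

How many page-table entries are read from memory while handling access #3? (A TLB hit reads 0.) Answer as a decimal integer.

Walk each access:
#0 VA=0x707C1200663 (r,kernel):
  L0: frame=0x2D idx=14 entry=0x31007 [P=1 RW=1 US=1 PS=0]
  L1: frame=0x31 idx=31 entry=0x35007 [P=1 RW=1 US=1 PS=0]
  L2: frame=0x35 idx=9 entry=0x36087 [P=1 RW=1 US=1 PS=1]
  ✓ 0x36663 (huge @L2)  — 3 lookups
#1 VA=0x6820000CD39 (r,user):
  L0: frame=0x2D idx=13 entry=0x37007 [P=1 RW=1 US=1 PS=0]
  L1: frame=0x37 idx=8 entry=0x3A007 [P=1 RW=1 US=1 PS=0]
  L2: frame=0x3A idx=0 entry=0x3B007 [P=1 RW=1 US=1 PS=0]
  L3: frame=0x3B idx=12 entry=0x3F007 [P=1 RW=1 US=1 PS=0]
  ✓ 0x3FD39  — 4 lookups
#2 VA=0xA0302415C08 (r,kernel):
  L0: frame=0x2D idx=20 entry=0x41007 [P=1 RW=1 US=1 PS=0]
  L1: frame=0x41 idx=12 entry=0x44007 [P=1 RW=1 US=1 PS=0]
  L2: frame=0x44 idx=18 entry=0x48007 [P=1 RW=1 US=1 PS=0]
  L3: frame=0x48 idx=21 entry=0x49007 [P=1 RW=1 US=1 PS=0]
  ✓ 0x49C08  — 4 lookups
#3 VA=0x6820000CD39 (r,kernel):
  TLB hit vpn=0x6820000C → PA=0x3FD39

Entries read for #3: 0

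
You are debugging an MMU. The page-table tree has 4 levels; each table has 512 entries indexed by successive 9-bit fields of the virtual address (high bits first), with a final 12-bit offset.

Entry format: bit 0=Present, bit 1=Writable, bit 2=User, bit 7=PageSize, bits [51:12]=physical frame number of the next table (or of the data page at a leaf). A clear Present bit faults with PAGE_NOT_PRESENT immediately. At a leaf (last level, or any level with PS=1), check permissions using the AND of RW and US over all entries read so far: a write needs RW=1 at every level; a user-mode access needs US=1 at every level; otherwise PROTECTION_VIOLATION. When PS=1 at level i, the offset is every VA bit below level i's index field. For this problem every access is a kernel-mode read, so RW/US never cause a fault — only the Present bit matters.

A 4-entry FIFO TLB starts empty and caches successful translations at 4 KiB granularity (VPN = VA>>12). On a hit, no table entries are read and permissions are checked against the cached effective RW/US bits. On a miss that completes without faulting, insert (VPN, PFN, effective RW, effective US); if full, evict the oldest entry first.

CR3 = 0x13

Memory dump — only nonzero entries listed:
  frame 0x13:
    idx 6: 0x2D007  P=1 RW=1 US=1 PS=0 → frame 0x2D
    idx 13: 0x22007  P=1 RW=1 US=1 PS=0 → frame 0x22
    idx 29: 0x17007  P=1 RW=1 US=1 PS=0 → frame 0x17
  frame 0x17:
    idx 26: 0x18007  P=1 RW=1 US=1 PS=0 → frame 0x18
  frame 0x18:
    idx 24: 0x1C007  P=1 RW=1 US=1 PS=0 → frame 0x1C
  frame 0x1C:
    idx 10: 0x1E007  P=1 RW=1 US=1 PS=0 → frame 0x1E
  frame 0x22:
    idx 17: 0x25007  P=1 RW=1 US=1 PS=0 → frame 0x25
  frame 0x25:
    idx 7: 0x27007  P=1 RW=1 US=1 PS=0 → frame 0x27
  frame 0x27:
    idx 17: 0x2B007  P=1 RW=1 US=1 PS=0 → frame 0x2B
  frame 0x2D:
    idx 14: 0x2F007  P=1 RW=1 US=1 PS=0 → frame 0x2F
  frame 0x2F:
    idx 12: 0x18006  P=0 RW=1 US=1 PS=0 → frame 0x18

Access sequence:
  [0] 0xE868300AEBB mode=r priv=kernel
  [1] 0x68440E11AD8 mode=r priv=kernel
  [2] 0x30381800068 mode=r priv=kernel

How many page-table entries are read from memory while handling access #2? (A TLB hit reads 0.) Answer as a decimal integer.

Walk each access:
#0 VA=0xE868300AEBB (r,kernel):
  lvl0: tbl 0x13, slot 29 ⇒ 0x17007 (P1/RW1/US1/PS0)
  lvl1: tbl 0x17, slot 26 ⇒ 0x18007 (P1/RW1/US1/PS0)
  lvl2: tbl 0x18, slot 24 ⇒ 0x1C007 (P1/RW1/US1/PS0)
  lvl3: tbl 0x1C, slot 10 ⇒ 0x1E007 (P1/RW1/US1/PS0)
  → PA=0x1EEBB  (4 entries read)
#1 VA=0x68440E11AD8 (r,kernel):
  lvl0: tbl 0x13, slot 13 ⇒ 0x22007 (P1/RW1/US1/PS0)
  lvl1: tbl 0x22, slot 17 ⇒ 0x25007 (P1/RW1/US1/PS0)
  lvl2: tbl 0x25, slot 7 ⇒ 0x27007 (P1/RW1/US1/PS0)
  lvl3: tbl 0x27, slot 17 ⇒ 0x2B007 (P1/RW1/US1/PS0)
  → PA=0x2BAD8  (4 entries read)
#2 VA=0x30381800068 (r,kernel):
  lvl0: tbl 0x13, slot 6 ⇒ 0x2D007 (P1/RW1/US1/PS0)
  lvl1: tbl 0x2D, slot 14 ⇒ 0x2F007 (P1/RW1/US1/PS0)
  lvl2: tbl 0x2F, slot 12 ⇒ 0x18006 (P0/RW1/US1/PS0)
  → PAGE_NOT_PRESENT  (3 entries read)

Entries read for #2: 3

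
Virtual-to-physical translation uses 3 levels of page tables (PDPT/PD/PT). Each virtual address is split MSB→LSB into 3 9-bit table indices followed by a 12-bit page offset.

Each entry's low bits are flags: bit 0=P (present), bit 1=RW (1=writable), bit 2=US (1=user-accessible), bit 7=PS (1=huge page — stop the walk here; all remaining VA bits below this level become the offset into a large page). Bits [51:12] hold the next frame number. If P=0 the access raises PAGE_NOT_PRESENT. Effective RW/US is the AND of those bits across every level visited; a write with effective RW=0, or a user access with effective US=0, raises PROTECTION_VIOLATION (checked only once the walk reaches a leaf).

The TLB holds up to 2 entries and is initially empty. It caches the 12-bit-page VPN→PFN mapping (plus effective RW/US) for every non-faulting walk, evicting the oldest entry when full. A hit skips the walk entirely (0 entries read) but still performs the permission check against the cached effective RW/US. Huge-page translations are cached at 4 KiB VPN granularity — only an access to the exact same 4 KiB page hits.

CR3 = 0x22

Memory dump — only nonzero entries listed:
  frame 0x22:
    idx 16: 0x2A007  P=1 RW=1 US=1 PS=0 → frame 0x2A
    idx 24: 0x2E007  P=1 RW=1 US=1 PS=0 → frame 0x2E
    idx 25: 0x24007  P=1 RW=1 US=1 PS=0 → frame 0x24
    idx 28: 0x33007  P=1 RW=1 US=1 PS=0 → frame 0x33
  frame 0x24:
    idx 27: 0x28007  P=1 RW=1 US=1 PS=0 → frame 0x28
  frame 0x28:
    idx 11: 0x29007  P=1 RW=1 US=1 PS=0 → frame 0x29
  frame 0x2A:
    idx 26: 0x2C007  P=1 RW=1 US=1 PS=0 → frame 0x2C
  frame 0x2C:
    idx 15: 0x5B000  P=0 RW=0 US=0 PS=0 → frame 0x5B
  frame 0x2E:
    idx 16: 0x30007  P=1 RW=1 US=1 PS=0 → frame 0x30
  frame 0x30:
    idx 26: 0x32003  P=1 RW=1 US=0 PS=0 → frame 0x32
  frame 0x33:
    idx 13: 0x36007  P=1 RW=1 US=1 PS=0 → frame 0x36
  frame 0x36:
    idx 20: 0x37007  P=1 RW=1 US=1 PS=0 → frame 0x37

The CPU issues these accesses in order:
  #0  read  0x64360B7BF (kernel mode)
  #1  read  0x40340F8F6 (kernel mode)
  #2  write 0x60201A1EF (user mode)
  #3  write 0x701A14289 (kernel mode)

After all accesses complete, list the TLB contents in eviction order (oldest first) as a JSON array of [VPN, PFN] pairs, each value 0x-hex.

Walk each access:
#0 VA=0x64360B7BF (r,kernel):
  L0: frame=0x22 idx=25 entry=0x24007 [P=1 RW=1 US=1 PS=0]
  L1: frame=0x24 idx=27 entry=0x28007 [P=1 RW=1 US=1 PS=0]
  L2: frame=0x28 idx=11 entry=0x29007 [P=1 RW=1 US=1 PS=0]
  ✓ 0x297BF  — 3 lookups
#1 VA=0x40340F8F6 (r,kernel):
  L0: frame=0x22 idx=16 entry=0x2A007 [P=1 RW=1 US=1 PS=0]
  L1: frame=0x2A idx=26 entry=0x2C007 [P=1 RW=1 US=1 PS=0]
  L2: frame=0x2C idx=15 entry=0x5B000 [P=0 RW=0 US=0 PS=0]
  → PAGE_NOT_PRESENT  (3 entries read)
#2 VA=0x60201A1EF (w,user):
  L0: frame=0x22 idx=24 entry=0x2E007 [P=1 RW=1 US=1 PS=0]
  L1: frame=0x2E idx=16 entry=0x30007 [P=1 RW=1 US=1 PS=0]
  L2: frame=0x30 idx=26 entry=0x32003 [P=1 RW=1 US=0 PS=0]
  → PROTECTION_VIOLATION  (3 entries read)
#3 VA=0x701A14289 (w,kernel):
  L0: frame=0x22 idx=28 entry=0x33007 [P=1 RW=1 US=1 PS=0]
  L1: frame=0x33 idx=13 entry=0x36007 [P=1 RW=1 US=1 PS=0]
  L2: frame=0x36 idx=20 entry=0x37007 [P=1 RW=1 US=1 PS=0]
  ✓ 0x37289  — 3 lookups

TLB: [["0x64360B", "0x29"], ["0x701A14", "0x37"]]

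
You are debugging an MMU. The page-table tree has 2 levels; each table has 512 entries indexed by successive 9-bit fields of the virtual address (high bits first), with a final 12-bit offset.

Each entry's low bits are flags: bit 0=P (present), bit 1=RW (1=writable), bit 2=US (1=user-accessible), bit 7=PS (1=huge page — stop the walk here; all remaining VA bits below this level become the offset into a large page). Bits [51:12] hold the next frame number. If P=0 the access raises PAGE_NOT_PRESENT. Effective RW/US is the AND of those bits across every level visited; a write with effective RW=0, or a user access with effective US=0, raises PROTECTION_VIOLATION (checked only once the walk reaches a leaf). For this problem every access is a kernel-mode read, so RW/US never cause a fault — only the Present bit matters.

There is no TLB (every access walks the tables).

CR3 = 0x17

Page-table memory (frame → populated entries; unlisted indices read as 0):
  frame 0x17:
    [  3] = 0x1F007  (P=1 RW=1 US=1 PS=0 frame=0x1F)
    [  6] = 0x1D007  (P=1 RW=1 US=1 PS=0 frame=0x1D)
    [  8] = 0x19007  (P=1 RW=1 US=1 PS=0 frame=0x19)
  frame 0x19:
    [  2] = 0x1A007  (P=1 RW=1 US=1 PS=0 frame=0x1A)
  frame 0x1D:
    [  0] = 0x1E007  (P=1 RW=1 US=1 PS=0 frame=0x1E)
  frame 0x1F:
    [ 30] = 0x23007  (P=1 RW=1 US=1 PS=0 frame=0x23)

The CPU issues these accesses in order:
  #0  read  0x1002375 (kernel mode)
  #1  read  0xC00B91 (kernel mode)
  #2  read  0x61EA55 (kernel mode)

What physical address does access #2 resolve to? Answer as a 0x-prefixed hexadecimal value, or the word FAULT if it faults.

Walk each access:
#0 VA=0x1002375 (r,kernel):
  L0 @0x17[8] → 0x19007  P=1,RW=1,US=1,PS=0
  L1 @0x19[2] → 0x1A007  P=1,RW=1,US=1,PS=0
  → PA=0x1A375  (2 entries read)
#1 VA=0xC00B91 (r,kernel):
  L0 @0x17[6] → 0x1D007  P=1,RW=1,US=1,PS=0
  L1 @0x1D[0] → 0x1E007  P=1,RW=1,US=1,PS=0
  → PA=0x1EB91  (2 entries read)
#2 VA=0x61EA55 (r,kernel):
  L0 @0x17[3] → 0x1F007  P=1,RW=1,US=1,PS=0
  L1 @0x1F[30] → 0x23007  P=1,RW=1,US=1,PS=0
  → PA=0x23A55  (2 entries read)

Access #2 PA: 0x23A55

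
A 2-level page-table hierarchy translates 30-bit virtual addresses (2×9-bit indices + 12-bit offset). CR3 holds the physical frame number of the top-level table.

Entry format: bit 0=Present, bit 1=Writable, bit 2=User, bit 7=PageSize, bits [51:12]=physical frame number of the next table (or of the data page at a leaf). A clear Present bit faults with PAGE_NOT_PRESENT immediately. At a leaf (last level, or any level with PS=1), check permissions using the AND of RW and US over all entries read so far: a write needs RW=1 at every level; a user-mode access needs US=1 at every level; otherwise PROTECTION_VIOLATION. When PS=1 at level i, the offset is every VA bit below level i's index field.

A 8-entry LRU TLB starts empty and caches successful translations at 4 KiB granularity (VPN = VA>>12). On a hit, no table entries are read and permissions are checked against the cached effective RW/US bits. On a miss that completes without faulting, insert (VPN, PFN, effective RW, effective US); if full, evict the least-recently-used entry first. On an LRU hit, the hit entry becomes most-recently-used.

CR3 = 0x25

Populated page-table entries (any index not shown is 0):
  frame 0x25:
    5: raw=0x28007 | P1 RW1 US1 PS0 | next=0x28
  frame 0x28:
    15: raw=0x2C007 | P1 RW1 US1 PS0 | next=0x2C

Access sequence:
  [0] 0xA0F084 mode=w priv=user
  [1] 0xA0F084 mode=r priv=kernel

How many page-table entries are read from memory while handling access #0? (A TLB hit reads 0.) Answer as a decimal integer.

Per-access translation:
#0 VA=0xA0F084 (w,user):
  [0] read 0x25 idx=5: raw=0x28007 flags P=1 W=1 U=1 S=0
  [1] read 0x28 idx=15: raw=0x2C007 flags P=1 W=1 U=1 S=0
  ✓ 0x2C084  — 2 lookups
#1 VA=0xA0F084 (r,kernel):
  TLB hit vpn=0xA0F → PA=0x2C084

Entries read for #0: 2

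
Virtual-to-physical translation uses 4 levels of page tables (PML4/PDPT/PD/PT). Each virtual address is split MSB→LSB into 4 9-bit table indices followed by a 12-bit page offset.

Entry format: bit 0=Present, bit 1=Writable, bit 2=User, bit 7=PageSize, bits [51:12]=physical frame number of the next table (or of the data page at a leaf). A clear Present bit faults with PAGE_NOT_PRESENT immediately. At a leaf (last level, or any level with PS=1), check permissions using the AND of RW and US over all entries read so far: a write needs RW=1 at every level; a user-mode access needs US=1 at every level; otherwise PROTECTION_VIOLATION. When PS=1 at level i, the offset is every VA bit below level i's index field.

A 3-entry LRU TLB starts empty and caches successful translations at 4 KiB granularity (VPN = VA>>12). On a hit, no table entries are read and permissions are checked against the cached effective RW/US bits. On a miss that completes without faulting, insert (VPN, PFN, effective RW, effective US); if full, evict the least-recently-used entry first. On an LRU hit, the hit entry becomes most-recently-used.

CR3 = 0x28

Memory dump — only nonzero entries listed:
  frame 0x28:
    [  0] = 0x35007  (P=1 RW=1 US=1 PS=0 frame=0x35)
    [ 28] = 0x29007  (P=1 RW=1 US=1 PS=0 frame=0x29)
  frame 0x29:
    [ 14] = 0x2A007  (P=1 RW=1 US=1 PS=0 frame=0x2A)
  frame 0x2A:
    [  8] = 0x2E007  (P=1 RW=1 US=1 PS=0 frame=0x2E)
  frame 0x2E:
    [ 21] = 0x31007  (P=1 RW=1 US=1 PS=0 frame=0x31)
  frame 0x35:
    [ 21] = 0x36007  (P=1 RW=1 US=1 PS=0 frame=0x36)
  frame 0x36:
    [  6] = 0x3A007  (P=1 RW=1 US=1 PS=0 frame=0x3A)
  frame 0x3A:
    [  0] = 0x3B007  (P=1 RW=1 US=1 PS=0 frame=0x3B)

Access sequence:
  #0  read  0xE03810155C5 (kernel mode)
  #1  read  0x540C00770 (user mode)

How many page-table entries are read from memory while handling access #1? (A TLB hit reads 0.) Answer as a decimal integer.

Walk each access:
#0 VA=0xE03810155C5 (r,kernel):
  [0] read 0x28 idx=28: raw=0x29007 flags P=1 W=1 U=1 S=0
  [1] read 0x29 idx=14: raw=0x2A007 flags P=1 W=1 U=1 S=0
  [2] read 0x2A idx=8: raw=0x2E007 flags P=1 W=1 U=1 S=0
  [3] read 0x2E idx=21: raw=0x31007 flags P=1 W=1 U=1 S=0
  → PA=0x315C5  (4 entries read)
#1 VA=0x540C00770 (r,user):
  [0] read 0x28 idx=0: raw=0x35007 flags P=1 W=1 U=1 S=0
  [1] read 0x35 idx=21: raw=0x36007 flags P=1 W=1 U=1 S=0
  [2] read 0x36 idx=6: raw=0x3A007 flags P=1 W=1 U=1 S=0
  [3] read 0x3A idx=0: raw=0x3B007 flags P=1 W=1 U=1 S=0
  → PA=0x3B770  (4 entries read)

Entries read for #1: 4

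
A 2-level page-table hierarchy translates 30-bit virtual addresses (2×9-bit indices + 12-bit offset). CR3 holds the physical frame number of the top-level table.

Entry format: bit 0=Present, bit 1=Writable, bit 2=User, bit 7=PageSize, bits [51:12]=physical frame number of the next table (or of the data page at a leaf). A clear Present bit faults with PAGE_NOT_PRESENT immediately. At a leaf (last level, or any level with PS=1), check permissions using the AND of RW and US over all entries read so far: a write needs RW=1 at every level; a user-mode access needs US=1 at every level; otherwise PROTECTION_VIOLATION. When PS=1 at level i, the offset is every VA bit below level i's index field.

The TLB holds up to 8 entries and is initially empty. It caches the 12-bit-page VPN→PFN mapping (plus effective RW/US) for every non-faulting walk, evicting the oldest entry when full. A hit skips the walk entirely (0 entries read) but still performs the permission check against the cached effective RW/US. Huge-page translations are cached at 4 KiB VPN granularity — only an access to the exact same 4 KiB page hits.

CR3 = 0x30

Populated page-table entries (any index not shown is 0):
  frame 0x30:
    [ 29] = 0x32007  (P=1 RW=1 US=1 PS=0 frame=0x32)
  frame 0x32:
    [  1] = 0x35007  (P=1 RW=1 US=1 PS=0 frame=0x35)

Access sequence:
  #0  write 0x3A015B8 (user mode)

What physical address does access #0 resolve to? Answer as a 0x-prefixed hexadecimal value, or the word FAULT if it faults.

Walk each access:
#0 VA=0x3A015B8 (w,user):
  L0: frame=0x30 idx=29 entry=0x32007 [P=1 RW=1 US=1 PS=0]
  L1: frame=0x32 idx=1 entry=0x35007 [P=1 RW=1 US=1 PS=0]
  → PA=0x355B8  (2 entries read)

Access #0 PA: 0x355B8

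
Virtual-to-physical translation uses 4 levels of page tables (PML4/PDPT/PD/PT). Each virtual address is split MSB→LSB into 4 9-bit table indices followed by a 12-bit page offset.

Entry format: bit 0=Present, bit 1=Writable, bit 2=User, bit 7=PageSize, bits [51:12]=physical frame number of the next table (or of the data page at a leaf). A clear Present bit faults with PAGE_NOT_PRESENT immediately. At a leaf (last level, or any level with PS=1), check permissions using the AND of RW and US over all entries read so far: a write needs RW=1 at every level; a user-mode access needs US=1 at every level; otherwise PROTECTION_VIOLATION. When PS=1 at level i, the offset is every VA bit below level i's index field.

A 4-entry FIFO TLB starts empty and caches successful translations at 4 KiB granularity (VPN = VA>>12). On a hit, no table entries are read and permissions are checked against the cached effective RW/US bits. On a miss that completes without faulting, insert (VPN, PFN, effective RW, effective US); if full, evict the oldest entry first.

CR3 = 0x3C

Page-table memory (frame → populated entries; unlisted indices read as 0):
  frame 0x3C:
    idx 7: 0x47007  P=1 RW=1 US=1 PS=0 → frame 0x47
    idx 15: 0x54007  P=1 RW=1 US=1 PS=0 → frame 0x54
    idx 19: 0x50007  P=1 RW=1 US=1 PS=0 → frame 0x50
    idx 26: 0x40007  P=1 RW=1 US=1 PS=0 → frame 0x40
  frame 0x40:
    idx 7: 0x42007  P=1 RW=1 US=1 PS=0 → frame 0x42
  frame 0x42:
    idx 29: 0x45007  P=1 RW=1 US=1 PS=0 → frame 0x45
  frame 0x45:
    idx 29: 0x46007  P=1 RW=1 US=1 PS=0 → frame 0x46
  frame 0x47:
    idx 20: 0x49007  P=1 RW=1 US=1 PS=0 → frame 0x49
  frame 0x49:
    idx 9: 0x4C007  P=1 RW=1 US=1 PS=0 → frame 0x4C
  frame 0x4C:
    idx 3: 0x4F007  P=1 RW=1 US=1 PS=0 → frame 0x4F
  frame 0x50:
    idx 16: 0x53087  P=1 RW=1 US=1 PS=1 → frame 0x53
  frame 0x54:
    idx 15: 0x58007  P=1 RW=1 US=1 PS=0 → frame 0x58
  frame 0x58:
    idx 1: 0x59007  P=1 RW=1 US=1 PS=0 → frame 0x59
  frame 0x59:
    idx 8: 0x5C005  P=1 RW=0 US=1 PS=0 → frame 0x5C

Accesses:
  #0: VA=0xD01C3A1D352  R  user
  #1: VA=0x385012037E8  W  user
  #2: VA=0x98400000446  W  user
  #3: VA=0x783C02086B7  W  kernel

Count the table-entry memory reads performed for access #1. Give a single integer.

Walk each access:
#0 VA=0xD01C3A1D352 (r,user):
  [0] read 0x3C idx=26: raw=0x40007 flags P=1 W=1 U=1 S=0
  [1] read 0x40 idx=7: raw=0x42007 flags P=1 W=1 U=1 S=0
  [2] read 0x42 idx=29: raw=0x45007 flags P=1 W=1 U=1 S=0
  [3] read 0x45 idx=29: raw=0x46007 flags P=1 W=1 U=1 S=0
  → PA=0x46352  (4 entries read)
#1 VA=0x385012037E8 (w,user):
  [0] read 0x3C idx=7: raw=0x47007 flags P=1 W=1 U=1 S=0
  [1] read 0x47 idx=20: raw=0x49007 flags P=1 W=1 U=1 S=0
  [2] read 0x49 idx=9: raw=0x4C007 flags P=1 W=1 U=1 S=0
  [3] read 0x4C idx=3: raw=0x4F007 flags P=1 W=1 U=1 S=0
  → PA=0x4F7E8  (4 entries read)
#2 VA=0x98400000446 (w,user):
  [0] read 0x3C idx=19: raw=0x50007 flags P=1 W=1 U=1 S=0
  [1] read 0x50 idx=16: raw=0x53087 flags P=1 W=1 U=1 S=1
  → PA=0x53446 (huge @L1)  (2 entries read)
#3 VA=0x783C02086B7 (w,kernel):
  [0] read 0x3C idx=15: raw=0x54007 flags P=1 W=1 U=1 S=0
  [1] read 0x54 idx=15: raw=0x58007 flags P=1 W=1 U=1 S=0
  [2] read 0x58 idx=1: raw=0x59007 flags P=1 W=1 U=1 S=0
  [3] read 0x59 idx=8: raw=0x5C005 flags P=1 W=0 U=1 S=0
  ⇒ fault: PROTECTION_VIOLATION  — 4 lookups

Entries read for #1: 4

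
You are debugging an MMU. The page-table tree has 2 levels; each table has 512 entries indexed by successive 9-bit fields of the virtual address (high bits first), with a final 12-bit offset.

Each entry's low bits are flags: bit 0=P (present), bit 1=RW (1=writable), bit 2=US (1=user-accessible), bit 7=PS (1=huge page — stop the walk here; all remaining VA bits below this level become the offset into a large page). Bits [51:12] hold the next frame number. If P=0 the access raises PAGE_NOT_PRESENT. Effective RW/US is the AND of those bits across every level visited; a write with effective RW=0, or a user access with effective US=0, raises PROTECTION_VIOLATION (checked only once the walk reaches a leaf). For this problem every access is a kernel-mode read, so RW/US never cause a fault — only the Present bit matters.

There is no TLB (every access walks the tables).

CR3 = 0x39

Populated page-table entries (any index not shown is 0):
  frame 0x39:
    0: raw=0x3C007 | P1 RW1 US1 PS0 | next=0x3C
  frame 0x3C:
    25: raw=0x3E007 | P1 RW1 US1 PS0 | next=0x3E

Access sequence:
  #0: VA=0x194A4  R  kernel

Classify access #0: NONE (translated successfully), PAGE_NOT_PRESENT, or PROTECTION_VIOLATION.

Walk each access:
#0 VA=0x194A4 (r,kernel):
  [0] read 0x39 idx=0: raw=0x3C007 flags P=1 W=1 U=1 S=0
  [1] read 0x3C idx=25: raw=0x3E007 flags P=1 W=1 U=1 S=0
  ⇒ phys 0x3E4A4  [2 reads]

Access #0 fault: NONE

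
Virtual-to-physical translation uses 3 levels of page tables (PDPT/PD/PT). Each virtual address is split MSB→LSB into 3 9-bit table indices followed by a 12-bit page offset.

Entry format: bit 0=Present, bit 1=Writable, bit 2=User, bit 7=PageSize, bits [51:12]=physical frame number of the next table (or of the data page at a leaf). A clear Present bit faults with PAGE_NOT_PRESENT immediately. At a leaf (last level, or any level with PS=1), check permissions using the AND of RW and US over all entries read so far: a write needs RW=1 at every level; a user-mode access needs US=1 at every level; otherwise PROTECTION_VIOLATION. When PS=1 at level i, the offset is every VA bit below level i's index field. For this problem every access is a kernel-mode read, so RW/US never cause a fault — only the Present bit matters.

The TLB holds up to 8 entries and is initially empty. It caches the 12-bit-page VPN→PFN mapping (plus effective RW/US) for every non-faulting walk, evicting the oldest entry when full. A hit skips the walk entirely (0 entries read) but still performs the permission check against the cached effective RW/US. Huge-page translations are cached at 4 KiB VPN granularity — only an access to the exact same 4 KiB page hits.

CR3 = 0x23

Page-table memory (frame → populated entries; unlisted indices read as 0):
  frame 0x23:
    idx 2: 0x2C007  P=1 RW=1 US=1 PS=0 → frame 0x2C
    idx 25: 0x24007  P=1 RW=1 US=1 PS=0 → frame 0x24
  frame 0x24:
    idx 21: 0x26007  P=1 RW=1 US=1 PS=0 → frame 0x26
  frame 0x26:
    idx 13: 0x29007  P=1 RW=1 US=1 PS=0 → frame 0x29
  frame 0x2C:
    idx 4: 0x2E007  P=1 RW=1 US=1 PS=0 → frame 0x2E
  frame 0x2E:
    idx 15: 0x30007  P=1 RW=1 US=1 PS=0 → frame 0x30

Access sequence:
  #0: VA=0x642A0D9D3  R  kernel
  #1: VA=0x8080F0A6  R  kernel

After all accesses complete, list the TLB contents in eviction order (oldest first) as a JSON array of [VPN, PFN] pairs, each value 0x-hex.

Walk each access:
#0 VA=0x642A0D9D3 (r,kernel):
  lvl0: tbl 0x23, slot 25 ⇒ 0x24007 (P1/RW1/US1/PS0)
  lvl1: tbl 0x24, slot 21 ⇒ 0x26007 (P1/RW1/US1/PS0)
  lvl2: tbl 0x26, slot 13 ⇒ 0x29007 (P1/RW1/US1/PS0)
  ⇒ phys 0x299D3  [3 reads]
#1 VA=0x8080F0A6 (r,kernel):
  lvl0: tbl 0x23, slot 2 ⇒ 0x2C007 (P1/RW1/US1/PS0)
  lvl1: tbl 0x2C, slot 4 ⇒ 0x2E007 (P1/RW1/US1/PS0)
  lvl2: tbl 0x2E, slot 15 ⇒ 0x30007 (P1/RW1/US1/PS0)
  ⇒ phys 0x300A6  [3 reads]

TLB: [["0x642A0D", "0x29"], ["0x8080F", "0x30"]]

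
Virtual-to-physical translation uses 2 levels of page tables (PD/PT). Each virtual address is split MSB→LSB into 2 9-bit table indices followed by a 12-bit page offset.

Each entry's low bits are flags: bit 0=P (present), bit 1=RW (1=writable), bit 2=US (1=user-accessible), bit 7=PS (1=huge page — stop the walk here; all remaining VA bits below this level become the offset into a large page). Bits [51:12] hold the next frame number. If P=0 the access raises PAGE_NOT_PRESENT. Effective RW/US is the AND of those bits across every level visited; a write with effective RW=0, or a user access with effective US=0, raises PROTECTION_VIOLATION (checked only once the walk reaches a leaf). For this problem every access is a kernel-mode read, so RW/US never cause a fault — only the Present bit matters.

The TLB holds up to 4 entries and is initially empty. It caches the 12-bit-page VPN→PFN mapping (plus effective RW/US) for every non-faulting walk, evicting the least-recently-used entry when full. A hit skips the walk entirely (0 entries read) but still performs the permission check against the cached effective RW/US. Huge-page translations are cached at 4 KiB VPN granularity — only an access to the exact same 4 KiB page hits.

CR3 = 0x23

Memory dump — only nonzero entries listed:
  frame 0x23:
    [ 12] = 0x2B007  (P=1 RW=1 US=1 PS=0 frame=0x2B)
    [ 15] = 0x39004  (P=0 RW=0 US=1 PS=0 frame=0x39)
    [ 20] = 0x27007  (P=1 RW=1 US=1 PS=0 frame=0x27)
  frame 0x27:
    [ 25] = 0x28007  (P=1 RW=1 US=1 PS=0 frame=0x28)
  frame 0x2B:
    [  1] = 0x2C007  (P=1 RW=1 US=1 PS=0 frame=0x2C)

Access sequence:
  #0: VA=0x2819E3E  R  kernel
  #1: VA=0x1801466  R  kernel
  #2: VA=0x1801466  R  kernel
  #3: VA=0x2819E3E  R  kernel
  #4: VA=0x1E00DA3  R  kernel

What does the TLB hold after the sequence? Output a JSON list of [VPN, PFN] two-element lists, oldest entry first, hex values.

Per-access translation:
#0 VA=0x2819E3E (r,kernel):
  [0] read 0x23 idx=20: raw=0x27007 flags P=1 W=1 U=1 S=0
  [1] read 0x27 idx=25: raw=0x28007 flags P=1 W=1 U=1 S=0
  → PA=0x28E3E  (2 entries read)
#1 VA=0x1801466 (r,kernel):
  [0] read 0x23 idx=12: raw=0x2B007 flags P=1 W=1 U=1 S=0
  [1] read 0x2B idx=1: raw=0x2C007 flags P=1 W=1 U=1 S=0
  → PA=0x2C466  (2 entries read)
#2 VA=0x1801466 (r,kernel):
  TLB hit vpn=0x1801 → PA=0x2C466
#3 VA=0x2819E3E (r,kernel):
  TLB hit vpn=0x2819 → PA=0x28E3E
#4 VA=0x1E00DA3 (r,kernel):
  [0] read 0x23 idx=15: raw=0x39004 flags P=0 W=0 U=1 S=0
  ✗ PAGE_NOT_PRESENT  [1 reads]

TLB: [["0x1801", "0x2C"], ["0x2819", "0x28"]]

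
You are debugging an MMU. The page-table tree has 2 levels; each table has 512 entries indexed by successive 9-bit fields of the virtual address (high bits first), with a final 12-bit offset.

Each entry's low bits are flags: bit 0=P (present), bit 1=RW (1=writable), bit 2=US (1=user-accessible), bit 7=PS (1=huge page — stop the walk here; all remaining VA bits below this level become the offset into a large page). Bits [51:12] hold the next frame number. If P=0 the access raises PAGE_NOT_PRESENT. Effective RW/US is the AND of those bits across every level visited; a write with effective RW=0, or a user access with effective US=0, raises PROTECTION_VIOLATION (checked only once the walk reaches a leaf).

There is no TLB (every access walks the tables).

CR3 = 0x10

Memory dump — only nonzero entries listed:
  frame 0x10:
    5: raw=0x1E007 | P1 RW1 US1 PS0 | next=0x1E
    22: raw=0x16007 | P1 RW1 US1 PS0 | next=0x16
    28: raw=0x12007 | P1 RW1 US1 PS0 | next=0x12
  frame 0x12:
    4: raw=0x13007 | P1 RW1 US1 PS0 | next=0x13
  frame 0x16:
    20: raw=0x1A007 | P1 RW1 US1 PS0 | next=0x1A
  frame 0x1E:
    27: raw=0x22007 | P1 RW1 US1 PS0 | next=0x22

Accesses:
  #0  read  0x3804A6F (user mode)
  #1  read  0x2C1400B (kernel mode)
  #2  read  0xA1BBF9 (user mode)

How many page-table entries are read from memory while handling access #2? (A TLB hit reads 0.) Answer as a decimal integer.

Walk each access:
#0 VA=0x3804A6F (r,user):
  [0] read 0x10 idx=28: raw=0x12007 flags P=1 W=1 U=1 S=0
  [1] read 0x12 idx=4: raw=0x13007 flags P=1 W=1 U=1 S=0
  ✓ 0x13A6F  — 2 lookups
#1 VA=0x2C1400B (r,kernel):
  [0] read 0x10 idx=22: raw=0x16007 flags P=1 W=1 U=1 S=0
  [1] read 0x16 idx=20: raw=0x1A007 flags P=1 W=1 U=1 S=0
  ✓ 0x1A00B  — 2 lookups
#2 VA=0xA1BBF9 (r,user):
  [0] read 0x10 idx=5: raw=0x1E007 flags P=1 W=1 U=1 S=0
  [1] read 0x1E idx=27: raw=0x22007 flags P=1 W=1 U=1 S=0
  ✓ 0x22BF9  — 2 lookups

Entries read for #2: 2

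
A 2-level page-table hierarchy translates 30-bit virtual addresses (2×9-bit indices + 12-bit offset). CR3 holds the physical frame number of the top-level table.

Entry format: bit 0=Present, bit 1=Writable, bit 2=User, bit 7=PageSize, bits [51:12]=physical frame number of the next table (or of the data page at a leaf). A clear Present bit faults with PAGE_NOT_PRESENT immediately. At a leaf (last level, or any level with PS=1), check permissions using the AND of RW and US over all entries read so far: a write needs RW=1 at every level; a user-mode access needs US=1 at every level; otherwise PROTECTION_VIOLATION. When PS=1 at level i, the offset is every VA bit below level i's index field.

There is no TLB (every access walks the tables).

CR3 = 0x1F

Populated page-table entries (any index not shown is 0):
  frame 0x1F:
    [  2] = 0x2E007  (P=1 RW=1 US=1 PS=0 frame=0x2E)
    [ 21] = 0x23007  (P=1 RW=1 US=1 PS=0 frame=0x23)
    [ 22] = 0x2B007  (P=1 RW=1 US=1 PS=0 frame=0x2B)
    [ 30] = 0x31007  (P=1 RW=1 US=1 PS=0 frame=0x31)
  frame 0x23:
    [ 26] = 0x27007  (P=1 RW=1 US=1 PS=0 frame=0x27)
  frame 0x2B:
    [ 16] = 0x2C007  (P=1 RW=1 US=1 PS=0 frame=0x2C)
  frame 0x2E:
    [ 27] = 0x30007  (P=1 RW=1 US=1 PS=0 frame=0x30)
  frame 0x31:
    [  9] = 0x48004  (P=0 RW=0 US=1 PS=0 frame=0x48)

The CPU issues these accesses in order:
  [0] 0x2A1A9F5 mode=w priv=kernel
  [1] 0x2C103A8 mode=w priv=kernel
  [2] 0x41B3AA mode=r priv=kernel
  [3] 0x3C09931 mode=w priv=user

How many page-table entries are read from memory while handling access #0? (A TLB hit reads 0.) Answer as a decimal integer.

Trace:
#0 VA=0x2A1A9F5 (w,kernel):
  lvl0: tbl 0x1F, slot 21 ⇒ 0x23007 (P1/RW1/US1/PS0)
  lvl1: tbl 0x23, slot 26 ⇒ 0x27007 (P1/RW1/US1/PS0)
  → PA=0x279F5  (2 entries read)
#1 VA=0x2C103A8 (w,kernel):
  lvl0: tbl 0x1F, slot 22 ⇒ 0x2B007 (P1/RW1/US1/PS0)
  lvl1: tbl 0x2B, slot 16 ⇒ 0x2C007 (P1/RW1/US1/PS0)
  → PA=0x2C3A8  (2 entries read)
#2 VA=0x41B3AA (r,kernel):
  lvl0: tbl 0x1F, slot 2 ⇒ 0x2E007 (P1/RW1/US1/PS0)
  lvl1: tbl 0x2E, slot 27 ⇒ 0x30007 (P1/RW1/US1/PS0)
  → PA=0x303AA  (2 entries read)
#3 VA=0x3C09931 (w,user):
  lvl0: tbl 0x1F, slot 30 ⇒ 0x31007 (P1/RW1/US1/PS0)
  lvl1: tbl 0x31, slot 9 ⇒ 0x48004 (P0/RW0/US1/PS0)
  ✗ PAGE_NOT_PRESENT  [2 reads]

Entries read for #0: 2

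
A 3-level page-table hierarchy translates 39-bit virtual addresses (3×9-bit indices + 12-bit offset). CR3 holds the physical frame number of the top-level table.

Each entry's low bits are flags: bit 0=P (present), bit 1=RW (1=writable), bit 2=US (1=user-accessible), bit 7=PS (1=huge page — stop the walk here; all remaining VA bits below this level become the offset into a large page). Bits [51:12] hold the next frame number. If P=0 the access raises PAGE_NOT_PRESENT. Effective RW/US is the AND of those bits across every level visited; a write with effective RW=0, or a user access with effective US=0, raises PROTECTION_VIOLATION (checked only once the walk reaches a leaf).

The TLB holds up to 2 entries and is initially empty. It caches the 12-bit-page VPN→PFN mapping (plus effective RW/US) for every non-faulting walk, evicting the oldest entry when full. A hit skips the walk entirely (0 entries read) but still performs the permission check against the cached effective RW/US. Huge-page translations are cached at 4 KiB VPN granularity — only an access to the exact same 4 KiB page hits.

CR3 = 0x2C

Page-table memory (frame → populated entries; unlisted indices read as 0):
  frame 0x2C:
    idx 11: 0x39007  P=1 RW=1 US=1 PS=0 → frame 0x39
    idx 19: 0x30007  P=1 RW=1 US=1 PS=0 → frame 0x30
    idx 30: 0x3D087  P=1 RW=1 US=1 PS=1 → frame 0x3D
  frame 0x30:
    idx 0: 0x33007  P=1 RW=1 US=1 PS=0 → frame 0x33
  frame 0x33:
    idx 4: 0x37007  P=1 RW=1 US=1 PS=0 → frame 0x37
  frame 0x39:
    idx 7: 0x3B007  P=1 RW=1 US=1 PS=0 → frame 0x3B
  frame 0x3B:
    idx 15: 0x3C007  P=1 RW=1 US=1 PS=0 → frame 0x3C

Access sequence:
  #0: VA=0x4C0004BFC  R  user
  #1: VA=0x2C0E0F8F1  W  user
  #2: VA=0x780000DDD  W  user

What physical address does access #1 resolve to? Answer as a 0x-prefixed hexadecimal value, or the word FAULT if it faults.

Per-access translation:
#0 VA=0x4C0004BFC (r,user):
  L0 @0x2C[19] → 0x30007  P=1,RW=1,US=1,PS=0
  L1 @0x30[0] → 0x33007  P=1,RW=1,US=1,PS=0
  L2 @0x33[4] → 0x37007  P=1,RW=1,US=1,PS=0
  ⇒ phys 0x37BFC  [3 reads]
#1 VA=0x2C0E0F8F1 (w,user):
  L0 @0x2C[11] → 0x39007  P=1,RW=1,US=1,PS=0
  L1 @0x39[7] → 0x3B007  P=1,RW=1,US=1,PS=0
  L2 @0x3B[15] → 0x3C007  P=1,RW=1,US=1,PS=0
  ⇒ phys 0x3C8F1  [3 reads]
#2 VA=0x780000DDD (w,user):
  L0 @0x2C[30] → 0x3D087  P=1,RW=1,US=1,PS=1
  ⇒ phys 0x3DDDD (huge @L0)  [1 reads]

Access #1 PA: 0x3C8F1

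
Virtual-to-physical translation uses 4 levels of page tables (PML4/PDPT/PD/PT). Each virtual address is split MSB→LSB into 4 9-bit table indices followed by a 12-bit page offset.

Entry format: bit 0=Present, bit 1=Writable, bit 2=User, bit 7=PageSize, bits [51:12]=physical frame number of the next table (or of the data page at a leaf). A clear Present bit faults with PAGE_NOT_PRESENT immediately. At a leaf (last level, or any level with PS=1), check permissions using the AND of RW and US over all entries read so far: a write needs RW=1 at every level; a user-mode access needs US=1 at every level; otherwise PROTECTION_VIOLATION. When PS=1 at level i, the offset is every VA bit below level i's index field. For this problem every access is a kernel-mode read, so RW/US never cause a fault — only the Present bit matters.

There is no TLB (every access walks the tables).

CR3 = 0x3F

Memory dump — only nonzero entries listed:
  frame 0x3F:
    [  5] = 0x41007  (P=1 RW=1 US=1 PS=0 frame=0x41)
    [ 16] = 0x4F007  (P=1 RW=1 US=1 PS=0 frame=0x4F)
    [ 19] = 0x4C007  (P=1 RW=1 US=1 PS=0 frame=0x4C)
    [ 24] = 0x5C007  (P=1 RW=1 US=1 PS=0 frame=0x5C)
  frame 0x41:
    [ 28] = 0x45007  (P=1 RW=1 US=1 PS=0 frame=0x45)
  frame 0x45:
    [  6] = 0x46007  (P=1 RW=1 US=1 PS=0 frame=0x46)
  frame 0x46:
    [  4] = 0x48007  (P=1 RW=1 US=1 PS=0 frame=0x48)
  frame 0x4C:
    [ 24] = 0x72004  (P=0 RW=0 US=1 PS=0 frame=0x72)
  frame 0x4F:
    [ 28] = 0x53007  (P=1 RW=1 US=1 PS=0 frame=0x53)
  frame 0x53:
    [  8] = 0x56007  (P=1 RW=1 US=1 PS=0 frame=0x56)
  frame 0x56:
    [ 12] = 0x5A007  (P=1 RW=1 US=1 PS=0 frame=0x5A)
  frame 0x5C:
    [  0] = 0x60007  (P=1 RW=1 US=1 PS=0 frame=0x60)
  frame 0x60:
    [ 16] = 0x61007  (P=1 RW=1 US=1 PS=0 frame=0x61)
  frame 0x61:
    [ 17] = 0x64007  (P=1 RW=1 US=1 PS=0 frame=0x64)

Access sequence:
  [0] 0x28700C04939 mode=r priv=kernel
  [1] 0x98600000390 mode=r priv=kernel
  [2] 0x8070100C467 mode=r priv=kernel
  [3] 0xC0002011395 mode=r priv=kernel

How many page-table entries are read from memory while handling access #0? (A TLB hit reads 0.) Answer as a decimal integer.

Walk each access:
#0 VA=0x28700C04939 (r,kernel):
  L0: frame=0x3F idx=5 entry=0x41007 [P=1 RW=1 US=1 PS=0]
  L1: frame=0x41 idx=28 entry=0x45007 [P=1 RW=1 US=1 PS=0]
  L2: frame=0x45 idx=6 entry=0x46007 [P=1 RW=1 US=1 PS=0]
  L3: frame=0x46 idx=4 entry=0x48007 [P=1 RW=1 US=1 PS=0]
  ⇒ phys 0x48939  [4 reads]
#1 VA=0x98600000390 (r,kernel):
  L0: frame=0x3F idx=19 entry=0x4C007 [P=1 RW=1 US=1 PS=0]
  L1: frame=0x4C idx=24 entry=0x72004 [P=0 RW=0 US=1 PS=0]
  ⇒ fault: PAGE_NOT_PRESENT  — 2 lookups
#2 VA=0x8070100C467 (r,kernel):
  L0: frame=0x3F idx=16 entry=0x4F007 [P=1 RW=1 US=1 PS=0]
  L1: frame=0x4F idx=28 entry=0x53007 [P=1 RW=1 US=1 PS=0]
  L2: frame=0x53 idx=8 entry=0x56007 [P=1 RW=1 US=1 PS=0]
  L3: frame=0x56 idx=12 entry=0x5A007 [P=1 RW=1 US=1 PS=0]
  ⇒ phys 0x5A467  [4 reads]
#3 VA=0xC0002011395 (r,kernel):
  L0: frame=0x3F idx=24 entry=0x5C007 [P=1 RW=1 US=1 PS=0]
  L1: frame=0x5C idx=0 entry=0x60007 [P=1 RW=1 US=1 PS=0]
  L2: frame=0x60 idx=16 entry=0x61007 [P=1 RW=1 US=1 PS=0]
  L3: frame=0x61 idx=17 entry=0x64007 [P=1 RW=1 US=1 PS=0]
  ⇒ phys 0x64395  [4 reads]

Entries read for #0: 4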